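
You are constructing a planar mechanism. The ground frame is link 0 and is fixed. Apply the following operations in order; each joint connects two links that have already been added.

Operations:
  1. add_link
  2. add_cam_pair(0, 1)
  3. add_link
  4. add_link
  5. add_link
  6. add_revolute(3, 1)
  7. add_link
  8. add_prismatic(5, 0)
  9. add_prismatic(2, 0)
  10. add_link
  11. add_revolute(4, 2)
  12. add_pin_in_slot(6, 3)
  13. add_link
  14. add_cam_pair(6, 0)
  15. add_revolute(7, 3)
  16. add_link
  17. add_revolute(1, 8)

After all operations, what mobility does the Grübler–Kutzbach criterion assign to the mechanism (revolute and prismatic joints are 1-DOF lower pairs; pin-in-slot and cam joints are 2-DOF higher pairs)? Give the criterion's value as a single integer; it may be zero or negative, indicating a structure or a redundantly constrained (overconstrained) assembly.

M = 9

L=1 J1=0 J2=0
add link → L=2 J1=0 J2=0
C@0,1 dof=2 J2 → L=2 J1=0 J2=1
add link → L=3 J1=0 J2=1
add link → L=4 J1=0 J2=1
add link → L=5 J1=0 J2=1
R@3,1 dof=1 J1 → L=5 J1=1 J2=1
add link → L=6 J1=1 J2=1
P@5,0 dof=1 J1 → L=6 J1=2 J2=1
P@2,0 dof=1 J1 → L=6 J1=3 J2=1
add link → L=7 J1=3 J2=1
R@4,2 dof=1 J1 → L=7 J1=4 J2=1
PS@6,3 dof=2 J2 → L=7 J1=4 J2=2
add link → L=8 J1=4 J2=2
C@6,0 dof=2 J2 → L=8 J1=4 J2=3
R@7,3 dof=1 J1 → L=8 J1=5 J2=3
add link → L=9 J1=5 J2=3
R@1,8 dof=1 J1 → L=9 J1=6 J2=3
M=3(L−1)−2J1−J2=3·8−2·6−3=9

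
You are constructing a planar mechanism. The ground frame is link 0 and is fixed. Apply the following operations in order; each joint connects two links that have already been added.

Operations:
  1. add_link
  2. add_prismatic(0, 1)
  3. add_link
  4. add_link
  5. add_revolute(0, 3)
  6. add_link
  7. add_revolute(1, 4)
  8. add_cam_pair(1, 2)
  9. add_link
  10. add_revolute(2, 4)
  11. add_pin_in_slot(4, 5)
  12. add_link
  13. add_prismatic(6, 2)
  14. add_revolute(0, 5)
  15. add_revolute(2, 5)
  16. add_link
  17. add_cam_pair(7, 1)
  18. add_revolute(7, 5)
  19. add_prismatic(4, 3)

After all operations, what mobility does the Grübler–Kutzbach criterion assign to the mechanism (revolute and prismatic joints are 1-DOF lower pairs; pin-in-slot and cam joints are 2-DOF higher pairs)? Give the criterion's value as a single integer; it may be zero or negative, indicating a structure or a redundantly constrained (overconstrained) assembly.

link 0 = ground. State L|J1|J2 = 1|0|0
+link1  2|0|0
P(0,1) f=1→J1  2|1|0
+link2  3|1|0
+link3  4|1|0
R(0,3) f=1→J1  4|2|0
+link4  5|2|0
R(1,4) f=1→J1  5|3|0
C(1,2) f=2→J2  5|3|1
+link5  6|3|1
R(2,4) f=1→J1  6|4|1
PS(4,5) f=2→J2  6|4|2
+link6  7|4|2
P(6,2) f=1→J1  7|5|2
R(0,5) f=1→J1  7|6|2
R(2,5) f=1→J1  7|7|2
+link7  8|7|2
C(7,1) f=2→J2  8|7|3
R(7,5) f=1→J1  8|8|3
P(4,3) f=1→J1  8|9|3
M = 3(8−1)−2·9−3 = 21−18−3 = 0

M = 0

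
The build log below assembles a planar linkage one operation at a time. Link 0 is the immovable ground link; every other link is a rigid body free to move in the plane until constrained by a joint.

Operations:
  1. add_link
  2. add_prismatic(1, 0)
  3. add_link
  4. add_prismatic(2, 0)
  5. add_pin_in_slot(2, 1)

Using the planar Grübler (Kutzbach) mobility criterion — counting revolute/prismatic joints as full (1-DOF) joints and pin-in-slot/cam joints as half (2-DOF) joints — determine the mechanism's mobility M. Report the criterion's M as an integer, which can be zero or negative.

link 0 = ground. State L|J1|J2 = 1|0|0
+link1  2|0|0
P(1,0) f=1→J1  2|1|0
+link2  3|1|0
P(2,0) f=1→J1  3|2|0
PS(2,1) f=2→J2  3|2|1
M = 3(3−1)−2·2−1 = 6−4−1 = 1

M = 1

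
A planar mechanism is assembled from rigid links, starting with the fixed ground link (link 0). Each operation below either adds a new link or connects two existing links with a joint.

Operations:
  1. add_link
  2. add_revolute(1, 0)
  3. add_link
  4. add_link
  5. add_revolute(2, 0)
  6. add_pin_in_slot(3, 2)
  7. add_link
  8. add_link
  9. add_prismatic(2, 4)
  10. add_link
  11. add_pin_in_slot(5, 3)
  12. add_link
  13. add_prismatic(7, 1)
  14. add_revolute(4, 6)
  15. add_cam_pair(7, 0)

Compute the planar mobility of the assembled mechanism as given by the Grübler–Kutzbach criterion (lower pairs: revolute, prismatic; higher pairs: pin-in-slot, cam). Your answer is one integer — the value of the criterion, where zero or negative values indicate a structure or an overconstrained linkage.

M = 8

(L,J1,J2)=(1,0,0); link0 fixed
link1: (2,0,0)
R 1-0 [J1]: (2,1,0)
link2: (3,1,0)
link3: (4,1,0)
R 2-0 [J1]: (4,2,0)
PS 3-2 [J2]: (4,2,1)
link4: (5,2,1)
link5: (6,2,1)
P 2-4 [J1]: (6,3,1)
link6: (7,3,1)
PS 5-3 [J2]: (7,3,2)
link7: (8,3,2)
P 7-1 [J1]: (8,4,2)
R 4-6 [J1]: (8,5,2)
C 7-0 [J2]: (8,5,3)
Grübler: 3·7 − 2·5 − 3 = 8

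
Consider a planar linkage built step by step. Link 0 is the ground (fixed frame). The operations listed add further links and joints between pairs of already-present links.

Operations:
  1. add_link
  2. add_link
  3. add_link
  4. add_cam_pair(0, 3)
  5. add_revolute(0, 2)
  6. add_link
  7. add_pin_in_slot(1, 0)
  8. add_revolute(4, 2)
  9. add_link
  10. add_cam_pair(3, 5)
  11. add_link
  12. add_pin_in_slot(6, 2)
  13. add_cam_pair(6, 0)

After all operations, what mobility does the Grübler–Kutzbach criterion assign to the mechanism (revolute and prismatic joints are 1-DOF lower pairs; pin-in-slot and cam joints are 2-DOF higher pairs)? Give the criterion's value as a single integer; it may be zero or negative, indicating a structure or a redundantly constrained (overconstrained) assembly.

[1;0;0] (link 0 is ground)
L+ [2;0;0]
L+ [3;0;0]
L+ [4;0;0]
C(0,3)∈J2 [4;0;1]
R(0,2)∈J1 [4;1;1]
L+ [5;1;1]
PS(1,0)∈J2 [5;1;2]
R(4,2)∈J1 [5;2;2]
L+ [6;2;2]
C(3,5)∈J2 [6;2;3]
L+ [7;2;3]
PS(6,2)∈J2 [7;2;4]
C(6,0)∈J2 [7;2;5]
mobility = 18 − 4 − 5 = 9

M = 9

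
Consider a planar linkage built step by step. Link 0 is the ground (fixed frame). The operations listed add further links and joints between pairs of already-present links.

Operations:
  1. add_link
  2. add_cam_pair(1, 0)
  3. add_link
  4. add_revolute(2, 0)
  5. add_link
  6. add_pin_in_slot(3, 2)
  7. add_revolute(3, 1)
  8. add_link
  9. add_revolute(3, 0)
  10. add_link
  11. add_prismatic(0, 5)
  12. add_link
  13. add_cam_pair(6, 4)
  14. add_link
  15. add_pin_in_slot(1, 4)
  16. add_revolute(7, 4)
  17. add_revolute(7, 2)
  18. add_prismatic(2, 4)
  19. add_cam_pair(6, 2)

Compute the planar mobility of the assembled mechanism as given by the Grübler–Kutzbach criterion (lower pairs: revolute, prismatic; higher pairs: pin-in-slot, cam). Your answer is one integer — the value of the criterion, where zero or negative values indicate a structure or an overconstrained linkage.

M = 2

ground; <1,0,0>
#1 <2,0,0>
C:1↔0 J2 <2,0,1>
#2 <3,0,1>
R:2↔0 J1 <3,1,1>
#3 <4,1,1>
PS:3↔2 J2 <4,1,2>
R:3↔1 J1 <4,2,2>
#4 <5,2,2>
R:3↔0 J1 <5,3,2>
#5 <6,3,2>
P:0↔5 J1 <6,4,2>
#6 <7,4,2>
C:6↔4 J2 <7,4,3>
#7 <8,4,3>
PS:1↔4 J2 <8,4,4>
R:7↔4 J1 <8,5,4>
R:7↔2 J1 <8,6,4>
P:2↔4 J1 <8,7,4>
C:6↔2 J2 <8,7,5>
3×7 − 2×7 − 1×5 = 2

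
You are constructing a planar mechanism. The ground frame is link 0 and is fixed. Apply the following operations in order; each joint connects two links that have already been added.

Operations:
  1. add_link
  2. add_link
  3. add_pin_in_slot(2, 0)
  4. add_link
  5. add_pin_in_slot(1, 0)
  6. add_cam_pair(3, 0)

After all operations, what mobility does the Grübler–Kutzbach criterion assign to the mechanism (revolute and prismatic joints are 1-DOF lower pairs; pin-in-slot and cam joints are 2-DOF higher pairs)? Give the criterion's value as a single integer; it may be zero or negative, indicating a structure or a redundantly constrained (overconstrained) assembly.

link 0 = ground. State L|J1|J2 = 1|0|0
+link1  2|0|0
+link2  3|0|0
PS(2,0) f=2→J2  3|0|1
+link3  4|0|1
PS(1,0) f=2→J2  4|0|2
C(3,0) f=2→J2  4|0|3
M = 3(4−1)−2·0−3 = 9−0−3 = 6

M = 6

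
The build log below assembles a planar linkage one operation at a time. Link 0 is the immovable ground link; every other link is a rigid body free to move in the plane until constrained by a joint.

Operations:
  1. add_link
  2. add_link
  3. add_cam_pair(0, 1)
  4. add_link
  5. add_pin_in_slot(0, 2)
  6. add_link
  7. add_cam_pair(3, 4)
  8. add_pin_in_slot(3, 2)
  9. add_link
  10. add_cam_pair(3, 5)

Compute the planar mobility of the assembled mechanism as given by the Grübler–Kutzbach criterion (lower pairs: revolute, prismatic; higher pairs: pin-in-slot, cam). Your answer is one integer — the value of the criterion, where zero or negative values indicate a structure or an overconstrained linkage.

(L,J1,J2)=(1,0,0); link0 fixed
link1: (2,0,0)
link2: (3,0,0)
C 0-1 [J2]: (3,0,1)
link3: (4,0,1)
PS 0-2 [J2]: (4,0,2)
link4: (5,0,2)
C 3-4 [J2]: (5,0,3)
PS 3-2 [J2]: (5,0,4)
link5: (6,0,4)
C 3-5 [J2]: (6,0,5)
Grübler: 3·5 − 2·0 − 5 = 10

M = 10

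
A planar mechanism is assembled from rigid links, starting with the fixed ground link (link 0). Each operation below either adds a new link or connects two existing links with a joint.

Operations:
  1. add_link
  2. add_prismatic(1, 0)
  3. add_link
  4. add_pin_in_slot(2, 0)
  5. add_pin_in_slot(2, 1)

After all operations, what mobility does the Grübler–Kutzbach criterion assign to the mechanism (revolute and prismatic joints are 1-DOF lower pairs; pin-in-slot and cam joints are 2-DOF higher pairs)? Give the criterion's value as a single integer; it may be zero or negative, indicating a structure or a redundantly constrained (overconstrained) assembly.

M = 2

[1;0;0] (link 0 is ground)
L+ [2;0;0]
P(1,0)∈J1 [2;1;0]
L+ [3;1;0]
PS(2,0)∈J2 [3;1;1]
PS(2,1)∈J2 [3;1;2]
mobility = 6 − 2 − 2 = 2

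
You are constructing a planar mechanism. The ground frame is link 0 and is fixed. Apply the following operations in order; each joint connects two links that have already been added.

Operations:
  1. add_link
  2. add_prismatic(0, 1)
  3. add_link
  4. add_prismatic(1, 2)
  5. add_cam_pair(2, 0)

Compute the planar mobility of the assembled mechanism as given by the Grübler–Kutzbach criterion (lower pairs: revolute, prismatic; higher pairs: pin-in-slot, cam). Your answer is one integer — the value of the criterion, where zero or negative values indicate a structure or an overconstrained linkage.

M = 1

link 0 = ground. State L|J1|J2 = 1|0|0
+link1  2|0|0
P(0,1) f=1→J1  2|1|0
+link2  3|1|0
P(1,2) f=1→J1  3|2|0
C(2,0) f=2→J2  3|2|1
M = 3(3−1)−2·2−1 = 6−4−1 = 1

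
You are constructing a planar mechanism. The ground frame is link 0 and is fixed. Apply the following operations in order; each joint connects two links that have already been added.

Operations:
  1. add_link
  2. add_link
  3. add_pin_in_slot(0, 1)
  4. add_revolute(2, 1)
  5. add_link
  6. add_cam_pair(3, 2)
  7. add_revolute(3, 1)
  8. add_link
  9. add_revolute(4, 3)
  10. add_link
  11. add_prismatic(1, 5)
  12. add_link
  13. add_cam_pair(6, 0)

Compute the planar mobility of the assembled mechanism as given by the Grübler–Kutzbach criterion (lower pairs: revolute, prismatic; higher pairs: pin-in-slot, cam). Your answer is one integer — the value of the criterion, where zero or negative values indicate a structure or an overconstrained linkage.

M = 7

link 0 = ground. State L|J1|J2 = 1|0|0
+link1  2|0|0
+link2  3|0|0
PS(0,1) f=2→J2  3|0|1
R(2,1) f=1→J1  3|1|1
+link3  4|1|1
C(3,2) f=2→J2  4|1|2
R(3,1) f=1→J1  4|2|2
+link4  5|2|2
R(4,3) f=1→J1  5|3|2
+link5  6|3|2
P(1,5) f=1→J1  6|4|2
+link6  7|4|2
C(6,0) f=2→J2  7|4|3
M = 3(7−1)−2·4−3 = 18−8−3 = 7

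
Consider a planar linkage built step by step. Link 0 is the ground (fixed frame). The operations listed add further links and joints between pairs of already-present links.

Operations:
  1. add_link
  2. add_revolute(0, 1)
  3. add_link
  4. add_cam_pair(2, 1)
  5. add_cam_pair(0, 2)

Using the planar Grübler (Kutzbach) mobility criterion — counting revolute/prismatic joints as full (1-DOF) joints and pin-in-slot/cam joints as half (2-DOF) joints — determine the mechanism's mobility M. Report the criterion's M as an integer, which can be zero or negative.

M = 2

[1;0;0] (link 0 is ground)
L+ [2;0;0]
R(0,1)∈J1 [2;1;0]
L+ [3;1;0]
C(2,1)∈J2 [3;1;1]
C(0,2)∈J2 [3;1;2]
mobility = 6 − 2 − 2 = 2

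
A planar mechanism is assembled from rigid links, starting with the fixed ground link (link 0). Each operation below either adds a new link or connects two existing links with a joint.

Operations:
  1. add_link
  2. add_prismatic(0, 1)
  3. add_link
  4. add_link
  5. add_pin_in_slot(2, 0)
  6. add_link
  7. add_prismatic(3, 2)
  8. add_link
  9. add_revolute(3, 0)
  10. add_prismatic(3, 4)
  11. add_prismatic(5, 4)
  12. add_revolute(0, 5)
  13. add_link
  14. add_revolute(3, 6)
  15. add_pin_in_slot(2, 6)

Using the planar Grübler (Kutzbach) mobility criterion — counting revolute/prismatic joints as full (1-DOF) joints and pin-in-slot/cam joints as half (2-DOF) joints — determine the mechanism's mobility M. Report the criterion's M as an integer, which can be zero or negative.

M = 2

(L,J1,J2)=(1,0,0); link0 fixed
link1: (2,0,0)
P 0-1 [J1]: (2,1,0)
link2: (3,1,0)
link3: (4,1,0)
PS 2-0 [J2]: (4,1,1)
link4: (5,1,1)
P 3-2 [J1]: (5,2,1)
link5: (6,2,1)
R 3-0 [J1]: (6,3,1)
P 3-4 [J1]: (6,4,1)
P 5-4 [J1]: (6,5,1)
R 0-5 [J1]: (6,6,1)
link6: (7,6,1)
R 3-6 [J1]: (7,7,1)
PS 2-6 [J2]: (7,7,2)
Grübler: 3·6 − 2·7 − 2 = 2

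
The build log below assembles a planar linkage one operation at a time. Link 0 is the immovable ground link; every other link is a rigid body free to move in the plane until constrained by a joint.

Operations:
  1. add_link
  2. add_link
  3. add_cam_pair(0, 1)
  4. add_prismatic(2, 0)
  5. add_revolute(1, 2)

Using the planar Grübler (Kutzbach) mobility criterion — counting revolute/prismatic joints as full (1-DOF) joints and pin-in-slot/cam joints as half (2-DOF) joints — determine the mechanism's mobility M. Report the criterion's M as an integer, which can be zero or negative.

link 0 = ground. State L|J1|J2 = 1|0|0
+link1  2|0|0
+link2  3|0|0
C(0,1) f=2→J2  3|0|1
P(2,0) f=1→J1  3|1|1
R(1,2) f=1→J1  3|2|1
M = 3(3−1)−2·2−1 = 6−4−1 = 1

M = 1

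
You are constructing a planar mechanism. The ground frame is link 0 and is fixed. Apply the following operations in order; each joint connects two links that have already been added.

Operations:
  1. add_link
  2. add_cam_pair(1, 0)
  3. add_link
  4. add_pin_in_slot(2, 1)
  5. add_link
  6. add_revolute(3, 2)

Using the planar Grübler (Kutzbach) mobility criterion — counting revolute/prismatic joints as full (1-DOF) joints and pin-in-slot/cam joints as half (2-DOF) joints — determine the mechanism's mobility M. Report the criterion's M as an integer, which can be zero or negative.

link 0 = ground. State L|J1|J2 = 1|0|0
+link1  2|0|0
C(1,0) f=2→J2  2|0|1
+link2  3|0|1
PS(2,1) f=2→J2  3|0|2
+link3  4|0|2
R(3,2) f=1→J1  4|1|2
M = 3(4−1)−2·1−2 = 9−2−2 = 5

M = 5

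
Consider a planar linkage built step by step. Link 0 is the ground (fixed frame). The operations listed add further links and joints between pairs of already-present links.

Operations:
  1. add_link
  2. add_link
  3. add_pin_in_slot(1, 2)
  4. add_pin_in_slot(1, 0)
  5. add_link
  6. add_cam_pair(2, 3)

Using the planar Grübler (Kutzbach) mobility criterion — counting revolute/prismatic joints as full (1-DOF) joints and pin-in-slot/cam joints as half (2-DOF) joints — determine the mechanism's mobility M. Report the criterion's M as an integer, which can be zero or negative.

ground; <1,0,0>
#1 <2,0,0>
#2 <3,0,0>
PS:1↔2 J2 <3,0,1>
PS:1↔0 J2 <3,0,2>
#3 <4,0,2>
C:2↔3 J2 <4,0,3>
3×3 − 2×0 − 1×3 = 6

M = 6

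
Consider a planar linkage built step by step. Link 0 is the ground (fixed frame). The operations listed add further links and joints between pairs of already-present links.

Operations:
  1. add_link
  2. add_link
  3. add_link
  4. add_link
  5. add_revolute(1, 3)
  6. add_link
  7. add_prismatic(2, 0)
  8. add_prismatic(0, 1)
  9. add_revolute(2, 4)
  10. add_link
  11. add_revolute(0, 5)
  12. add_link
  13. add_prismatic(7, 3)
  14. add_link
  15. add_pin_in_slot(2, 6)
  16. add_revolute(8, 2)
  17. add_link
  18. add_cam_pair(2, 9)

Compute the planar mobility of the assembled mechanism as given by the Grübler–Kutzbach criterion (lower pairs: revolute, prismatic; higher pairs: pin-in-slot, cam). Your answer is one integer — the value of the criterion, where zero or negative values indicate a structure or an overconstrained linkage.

[1;0;0] (link 0 is ground)
L+ [2;0;0]
L+ [3;0;0]
L+ [4;0;0]
L+ [5;0;0]
R(1,3)∈J1 [5;1;0]
L+ [6;1;0]
P(2,0)∈J1 [6;2;0]
P(0,1)∈J1 [6;3;0]
R(2,4)∈J1 [6;4;0]
L+ [7;4;0]
R(0,5)∈J1 [7;5;0]
L+ [8;5;0]
P(7,3)∈J1 [8;6;0]
L+ [9;6;0]
PS(2,6)∈J2 [9;6;1]
R(8,2)∈J1 [9;7;1]
L+ [10;7;1]
C(2,9)∈J2 [10;7;2]
mobility = 27 − 14 − 2 = 11

M = 11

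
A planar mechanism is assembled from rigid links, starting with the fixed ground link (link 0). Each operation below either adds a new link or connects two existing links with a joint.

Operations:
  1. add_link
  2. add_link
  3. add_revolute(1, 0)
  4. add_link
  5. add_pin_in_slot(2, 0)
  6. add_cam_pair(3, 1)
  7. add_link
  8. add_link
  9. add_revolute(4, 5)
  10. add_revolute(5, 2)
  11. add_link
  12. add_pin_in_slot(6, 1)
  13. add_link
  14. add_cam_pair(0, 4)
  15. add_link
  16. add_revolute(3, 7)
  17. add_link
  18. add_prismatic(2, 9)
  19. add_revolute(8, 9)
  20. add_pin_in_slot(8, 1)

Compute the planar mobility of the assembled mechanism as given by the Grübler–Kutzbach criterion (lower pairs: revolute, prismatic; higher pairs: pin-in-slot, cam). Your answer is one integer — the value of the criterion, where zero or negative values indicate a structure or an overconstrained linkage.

M = 10

(L,J1,J2)=(1,0,0); link0 fixed
link1: (2,0,0)
link2: (3,0,0)
R 1-0 [J1]: (3,1,0)
link3: (4,1,0)
PS 2-0 [J2]: (4,1,1)
C 3-1 [J2]: (4,1,2)
link4: (5,1,2)
link5: (6,1,2)
R 4-5 [J1]: (6,2,2)
R 5-2 [J1]: (6,3,2)
link6: (7,3,2)
PS 6-1 [J2]: (7,3,3)
link7: (8,3,3)
C 0-4 [J2]: (8,3,4)
link8: (9,3,4)
R 3-7 [J1]: (9,4,4)
link9: (10,4,4)
P 2-9 [J1]: (10,5,4)
R 8-9 [J1]: (10,6,4)
PS 8-1 [J2]: (10,6,5)
Grübler: 3·9 − 2·6 − 5 = 10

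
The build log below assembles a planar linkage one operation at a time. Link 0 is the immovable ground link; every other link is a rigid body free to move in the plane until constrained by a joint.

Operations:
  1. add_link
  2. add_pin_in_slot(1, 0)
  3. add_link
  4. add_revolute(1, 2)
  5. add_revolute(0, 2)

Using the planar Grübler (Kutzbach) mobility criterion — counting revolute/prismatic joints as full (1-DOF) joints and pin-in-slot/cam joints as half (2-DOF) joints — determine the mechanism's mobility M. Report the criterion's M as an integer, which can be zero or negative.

link 0 = ground. State L|J1|J2 = 1|0|0
+link1  2|0|0
PS(1,0) f=2→J2  2|0|1
+link2  3|0|1
R(1,2) f=1→J1  3|1|1
R(0,2) f=1→J1  3|2|1
M = 3(3−1)−2·2−1 = 6−4−1 = 1

M = 1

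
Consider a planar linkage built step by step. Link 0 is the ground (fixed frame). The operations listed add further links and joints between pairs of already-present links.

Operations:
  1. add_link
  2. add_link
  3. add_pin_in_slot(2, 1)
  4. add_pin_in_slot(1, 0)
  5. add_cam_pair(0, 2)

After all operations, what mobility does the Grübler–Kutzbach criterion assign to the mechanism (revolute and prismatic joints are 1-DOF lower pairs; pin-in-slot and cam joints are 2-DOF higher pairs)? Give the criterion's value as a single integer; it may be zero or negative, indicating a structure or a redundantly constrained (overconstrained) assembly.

M = 3

[1;0;0] (link 0 is ground)
L+ [2;0;0]
L+ [3;0;0]
PS(2,1)∈J2 [3;0;1]
PS(1,0)∈J2 [3;0;2]
C(0,2)∈J2 [3;0;3]
mobility = 6 − 0 − 3 = 3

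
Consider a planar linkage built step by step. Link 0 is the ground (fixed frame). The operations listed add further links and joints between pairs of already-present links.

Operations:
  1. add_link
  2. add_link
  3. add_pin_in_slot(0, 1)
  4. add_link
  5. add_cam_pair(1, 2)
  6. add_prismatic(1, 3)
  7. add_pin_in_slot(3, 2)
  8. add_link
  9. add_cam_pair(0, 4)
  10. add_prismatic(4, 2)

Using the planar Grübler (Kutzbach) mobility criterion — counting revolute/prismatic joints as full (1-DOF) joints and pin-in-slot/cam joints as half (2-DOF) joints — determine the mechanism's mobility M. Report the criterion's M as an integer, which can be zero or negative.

M = 4

[1;0;0] (link 0 is ground)
L+ [2;0;0]
L+ [3;0;0]
PS(0,1)∈J2 [3;0;1]
L+ [4;0;1]
C(1,2)∈J2 [4;0;2]
P(1,3)∈J1 [4;1;2]
PS(3,2)∈J2 [4;1;3]
L+ [5;1;3]
C(0,4)∈J2 [5;1;4]
P(4,2)∈J1 [5;2;4]
mobility = 12 − 4 − 4 = 4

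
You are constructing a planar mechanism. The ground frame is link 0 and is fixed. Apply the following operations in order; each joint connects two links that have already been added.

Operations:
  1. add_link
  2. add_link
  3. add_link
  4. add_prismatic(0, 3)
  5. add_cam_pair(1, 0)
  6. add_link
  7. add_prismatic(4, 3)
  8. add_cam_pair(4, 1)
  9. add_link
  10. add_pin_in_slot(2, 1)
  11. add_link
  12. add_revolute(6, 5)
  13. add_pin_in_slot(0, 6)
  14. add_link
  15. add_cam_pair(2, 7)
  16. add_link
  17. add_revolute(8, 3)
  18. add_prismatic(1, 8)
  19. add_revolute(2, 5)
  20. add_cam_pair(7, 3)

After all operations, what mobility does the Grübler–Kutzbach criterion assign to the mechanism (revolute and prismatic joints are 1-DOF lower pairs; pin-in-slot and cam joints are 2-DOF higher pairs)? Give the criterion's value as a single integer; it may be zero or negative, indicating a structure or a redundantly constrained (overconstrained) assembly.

M = 6

link 0 = ground. State L|J1|J2 = 1|0|0
+link1  2|0|0
+link2  3|0|0
+link3  4|0|0
P(0,3) f=1→J1  4|1|0
C(1,0) f=2→J2  4|1|1
+link4  5|1|1
P(4,3) f=1→J1  5|2|1
C(4,1) f=2→J2  5|2|2
+link5  6|2|2
PS(2,1) f=2→J2  6|2|3
+link6  7|2|3
R(6,5) f=1→J1  7|3|3
PS(0,6) f=2→J2  7|3|4
+link7  8|3|4
C(2,7) f=2→J2  8|3|5
+link8  9|3|5
R(8,3) f=1→J1  9|4|5
P(1,8) f=1→J1  9|5|5
R(2,5) f=1→J1  9|6|5
C(7,3) f=2→J2  9|6|6
M = 3(9−1)−2·6−6 = 24−12−6 = 6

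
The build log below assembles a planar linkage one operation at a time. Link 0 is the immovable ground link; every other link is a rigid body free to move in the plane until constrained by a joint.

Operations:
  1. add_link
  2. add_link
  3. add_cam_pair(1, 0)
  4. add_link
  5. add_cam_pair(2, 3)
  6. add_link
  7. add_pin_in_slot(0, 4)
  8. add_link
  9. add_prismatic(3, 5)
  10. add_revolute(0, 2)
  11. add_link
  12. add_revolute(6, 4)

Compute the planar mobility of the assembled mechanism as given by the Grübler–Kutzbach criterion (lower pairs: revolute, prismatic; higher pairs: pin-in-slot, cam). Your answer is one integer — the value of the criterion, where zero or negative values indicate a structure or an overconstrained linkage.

M = 9

ground; <1,0,0>
#1 <2,0,0>
#2 <3,0,0>
C:1↔0 J2 <3,0,1>
#3 <4,0,1>
C:2↔3 J2 <4,0,2>
#4 <5,0,2>
PS:0↔4 J2 <5,0,3>
#5 <6,0,3>
P:3↔5 J1 <6,1,3>
R:0↔2 J1 <6,2,3>
#6 <7,2,3>
R:6↔4 J1 <7,3,3>
3×6 − 2×3 − 1×3 = 9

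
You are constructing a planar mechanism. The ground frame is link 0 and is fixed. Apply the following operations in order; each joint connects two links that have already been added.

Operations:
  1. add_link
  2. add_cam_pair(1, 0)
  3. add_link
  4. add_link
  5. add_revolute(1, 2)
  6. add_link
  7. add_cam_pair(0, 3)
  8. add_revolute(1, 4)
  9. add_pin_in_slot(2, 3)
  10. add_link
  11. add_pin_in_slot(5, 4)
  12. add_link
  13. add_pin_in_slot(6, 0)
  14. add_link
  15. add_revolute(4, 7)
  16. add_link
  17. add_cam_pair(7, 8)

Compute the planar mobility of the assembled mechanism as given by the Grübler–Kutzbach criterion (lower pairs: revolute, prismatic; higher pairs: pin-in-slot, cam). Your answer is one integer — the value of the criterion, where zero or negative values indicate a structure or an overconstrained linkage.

(L,J1,J2)=(1,0,0); link0 fixed
link1: (2,0,0)
C 1-0 [J2]: (2,0,1)
link2: (3,0,1)
link3: (4,0,1)
R 1-2 [J1]: (4,1,1)
link4: (5,1,1)
C 0-3 [J2]: (5,1,2)
R 1-4 [J1]: (5,2,2)
PS 2-3 [J2]: (5,2,3)
link5: (6,2,3)
PS 5-4 [J2]: (6,2,4)
link6: (7,2,4)
PS 6-0 [J2]: (7,2,5)
link7: (8,2,5)
R 4-7 [J1]: (8,3,5)
link8: (9,3,5)
C 7-8 [J2]: (9,3,6)
Grübler: 3·8 − 2·3 − 6 = 12

M = 12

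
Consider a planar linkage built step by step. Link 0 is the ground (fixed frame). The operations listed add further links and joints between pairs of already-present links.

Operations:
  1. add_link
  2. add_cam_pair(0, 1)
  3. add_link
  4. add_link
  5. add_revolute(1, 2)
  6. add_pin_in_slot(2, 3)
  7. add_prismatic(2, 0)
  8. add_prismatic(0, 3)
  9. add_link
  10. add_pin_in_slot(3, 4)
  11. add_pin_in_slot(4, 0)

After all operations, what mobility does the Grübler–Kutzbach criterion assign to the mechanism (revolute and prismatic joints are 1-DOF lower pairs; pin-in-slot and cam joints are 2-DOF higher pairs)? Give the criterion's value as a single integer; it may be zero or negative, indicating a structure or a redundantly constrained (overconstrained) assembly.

ground; <1,0,0>
#1 <2,0,0>
C:0↔1 J2 <2,0,1>
#2 <3,0,1>
#3 <4,0,1>
R:1↔2 J1 <4,1,1>
PS:2↔3 J2 <4,1,2>
P:2↔0 J1 <4,2,2>
P:0↔3 J1 <4,3,2>
#4 <5,3,2>
PS:3↔4 J2 <5,3,3>
PS:4↔0 J2 <5,3,4>
3×4 − 2×3 − 1×4 = 2

M = 2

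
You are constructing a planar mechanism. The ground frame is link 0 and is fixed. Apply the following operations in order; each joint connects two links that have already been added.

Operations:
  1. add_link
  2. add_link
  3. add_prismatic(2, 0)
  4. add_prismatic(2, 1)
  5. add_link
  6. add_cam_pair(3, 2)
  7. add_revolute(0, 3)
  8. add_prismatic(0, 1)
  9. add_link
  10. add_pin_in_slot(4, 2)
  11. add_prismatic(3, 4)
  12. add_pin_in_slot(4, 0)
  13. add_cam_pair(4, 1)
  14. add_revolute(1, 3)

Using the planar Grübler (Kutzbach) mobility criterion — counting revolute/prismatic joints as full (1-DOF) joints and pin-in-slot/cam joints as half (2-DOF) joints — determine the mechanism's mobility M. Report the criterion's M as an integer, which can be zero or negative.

L=1 J1=0 J2=0
add link → L=2 J1=0 J2=0
add link → L=3 J1=0 J2=0
P@2,0 dof=1 J1 → L=3 J1=1 J2=0
P@2,1 dof=1 J1 → L=3 J1=2 J2=0
add link → L=4 J1=2 J2=0
C@3,2 dof=2 J2 → L=4 J1=2 J2=1
R@0,3 dof=1 J1 → L=4 J1=3 J2=1
P@0,1 dof=1 J1 → L=4 J1=4 J2=1
add link → L=5 J1=4 J2=1
PS@4,2 dof=2 J2 → L=5 J1=4 J2=2
P@3,4 dof=1 J1 → L=5 J1=5 J2=2
PS@4,0 dof=2 J2 → L=5 J1=5 J2=3
C@4,1 dof=2 J2 → L=5 J1=5 J2=4
R@1,3 dof=1 J1 → L=5 J1=6 J2=4
M=3(L−1)−2J1−J2=3·4−2·6−4=-4

M = -4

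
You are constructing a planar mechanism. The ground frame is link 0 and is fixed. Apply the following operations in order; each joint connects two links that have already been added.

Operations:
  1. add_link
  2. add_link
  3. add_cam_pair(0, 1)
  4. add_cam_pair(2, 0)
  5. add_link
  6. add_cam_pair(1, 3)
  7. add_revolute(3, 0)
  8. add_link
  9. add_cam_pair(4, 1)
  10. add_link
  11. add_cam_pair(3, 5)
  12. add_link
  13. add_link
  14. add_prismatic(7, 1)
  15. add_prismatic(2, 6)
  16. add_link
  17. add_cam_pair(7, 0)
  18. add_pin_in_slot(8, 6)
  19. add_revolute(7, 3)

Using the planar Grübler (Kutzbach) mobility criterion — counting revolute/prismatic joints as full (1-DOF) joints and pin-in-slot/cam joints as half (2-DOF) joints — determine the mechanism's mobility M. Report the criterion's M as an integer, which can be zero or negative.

M = 9

L=1 J1=0 J2=0
add link → L=2 J1=0 J2=0
add link → L=3 J1=0 J2=0
C@0,1 dof=2 J2 → L=3 J1=0 J2=1
C@2,0 dof=2 J2 → L=3 J1=0 J2=2
add link → L=4 J1=0 J2=2
C@1,3 dof=2 J2 → L=4 J1=0 J2=3
R@3,0 dof=1 J1 → L=4 J1=1 J2=3
add link → L=5 J1=1 J2=3
C@4,1 dof=2 J2 → L=5 J1=1 J2=4
add link → L=6 J1=1 J2=4
C@3,5 dof=2 J2 → L=6 J1=1 J2=5
add link → L=7 J1=1 J2=5
add link → L=8 J1=1 J2=5
P@7,1 dof=1 J1 → L=8 J1=2 J2=5
P@2,6 dof=1 J1 → L=8 J1=3 J2=5
add link → L=9 J1=3 J2=5
C@7,0 dof=2 J2 → L=9 J1=3 J2=6
PS@8,6 dof=2 J2 → L=9 J1=3 J2=7
R@7,3 dof=1 J1 → L=9 J1=4 J2=7
M=3(L−1)−2J1−J2=3·8−2·4−7=9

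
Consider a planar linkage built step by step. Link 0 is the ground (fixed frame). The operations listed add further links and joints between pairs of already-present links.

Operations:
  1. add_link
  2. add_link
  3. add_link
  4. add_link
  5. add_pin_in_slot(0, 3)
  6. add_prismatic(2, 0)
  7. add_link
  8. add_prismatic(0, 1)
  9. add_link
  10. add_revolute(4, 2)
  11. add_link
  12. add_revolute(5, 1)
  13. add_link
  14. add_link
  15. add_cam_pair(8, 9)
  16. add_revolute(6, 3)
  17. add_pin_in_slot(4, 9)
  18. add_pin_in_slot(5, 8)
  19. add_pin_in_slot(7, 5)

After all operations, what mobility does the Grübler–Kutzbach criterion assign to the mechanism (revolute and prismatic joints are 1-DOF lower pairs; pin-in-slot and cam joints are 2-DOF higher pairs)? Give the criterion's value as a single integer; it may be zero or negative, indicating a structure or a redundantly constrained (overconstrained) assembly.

link 0 = ground. State L|J1|J2 = 1|0|0
+link1  2|0|0
+link2  3|0|0
+link3  4|0|0
+link4  5|0|0
PS(0,3) f=2→J2  5|0|1
P(2,0) f=1→J1  5|1|1
+link5  6|1|1
P(0,1) f=1→J1  6|2|1
+link6  7|2|1
R(4,2) f=1→J1  7|3|1
+link7  8|3|1
R(5,1) f=1→J1  8|4|1
+link8  9|4|1
+link9  10|4|1
C(8,9) f=2→J2  10|4|2
R(6,3) f=1→J1  10|5|2
PS(4,9) f=2→J2  10|5|3
PS(5,8) f=2→J2  10|5|4
PS(7,5) f=2→J2  10|5|5
M = 3(10−1)−2·5−5 = 27−10−5 = 12

M = 12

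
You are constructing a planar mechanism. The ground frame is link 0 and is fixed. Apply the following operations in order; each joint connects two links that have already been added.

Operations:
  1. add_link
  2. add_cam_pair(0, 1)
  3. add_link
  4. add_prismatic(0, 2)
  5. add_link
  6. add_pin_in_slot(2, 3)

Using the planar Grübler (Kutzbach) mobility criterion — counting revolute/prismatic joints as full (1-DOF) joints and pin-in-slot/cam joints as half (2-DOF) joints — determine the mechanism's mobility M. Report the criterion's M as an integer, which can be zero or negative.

(L,J1,J2)=(1,0,0); link0 fixed
link1: (2,0,0)
C 0-1 [J2]: (2,0,1)
link2: (3,0,1)
P 0-2 [J1]: (3,1,1)
link3: (4,1,1)
PS 2-3 [J2]: (4,1,2)
Grübler: 3·3 − 2·1 − 2 = 5

M = 5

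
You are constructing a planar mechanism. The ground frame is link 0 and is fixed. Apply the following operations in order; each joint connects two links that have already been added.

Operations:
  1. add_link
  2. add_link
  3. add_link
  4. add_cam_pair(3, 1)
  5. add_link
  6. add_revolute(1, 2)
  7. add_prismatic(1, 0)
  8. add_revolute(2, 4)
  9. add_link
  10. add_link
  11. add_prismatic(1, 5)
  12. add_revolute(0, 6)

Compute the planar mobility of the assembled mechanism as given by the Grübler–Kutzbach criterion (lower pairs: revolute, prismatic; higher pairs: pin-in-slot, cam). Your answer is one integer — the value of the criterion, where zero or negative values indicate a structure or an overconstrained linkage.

(L,J1,J2)=(1,0,0); link0 fixed
link1: (2,0,0)
link2: (3,0,0)
link3: (4,0,0)
C 3-1 [J2]: (4,0,1)
link4: (5,0,1)
R 1-2 [J1]: (5,1,1)
P 1-0 [J1]: (5,2,1)
R 2-4 [J1]: (5,3,1)
link5: (6,3,1)
link6: (7,3,1)
P 1-5 [J1]: (7,4,1)
R 0-6 [J1]: (7,5,1)
Grübler: 3·6 − 2·5 − 1 = 7

M = 7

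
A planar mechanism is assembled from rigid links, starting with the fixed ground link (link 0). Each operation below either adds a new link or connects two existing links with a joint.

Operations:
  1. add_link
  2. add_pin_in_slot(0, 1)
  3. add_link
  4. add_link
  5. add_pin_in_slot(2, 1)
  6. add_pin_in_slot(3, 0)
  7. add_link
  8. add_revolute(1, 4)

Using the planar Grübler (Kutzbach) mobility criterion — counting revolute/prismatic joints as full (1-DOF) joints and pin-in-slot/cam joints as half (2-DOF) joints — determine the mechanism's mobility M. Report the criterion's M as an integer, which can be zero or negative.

M = 7

[1;0;0] (link 0 is ground)
L+ [2;0;0]
PS(0,1)∈J2 [2;0;1]
L+ [3;0;1]
L+ [4;0;1]
PS(2,1)∈J2 [4;0;2]
PS(3,0)∈J2 [4;0;3]
L+ [5;0;3]
R(1,4)∈J1 [5;1;3]
mobility = 12 − 2 − 3 = 7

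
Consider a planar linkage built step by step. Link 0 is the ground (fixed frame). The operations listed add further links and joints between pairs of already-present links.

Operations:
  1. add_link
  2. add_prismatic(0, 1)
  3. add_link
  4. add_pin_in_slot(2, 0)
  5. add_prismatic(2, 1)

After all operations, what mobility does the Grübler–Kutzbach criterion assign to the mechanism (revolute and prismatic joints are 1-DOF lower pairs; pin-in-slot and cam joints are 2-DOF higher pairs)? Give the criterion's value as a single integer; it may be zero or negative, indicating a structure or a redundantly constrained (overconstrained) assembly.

M = 1

link 0 = ground. State L|J1|J2 = 1|0|0
+link1  2|0|0
P(0,1) f=1→J1  2|1|0
+link2  3|1|0
PS(2,0) f=2→J2  3|1|1
P(2,1) f=1→J1  3|2|1
M = 3(3−1)−2·2−1 = 6−4−1 = 1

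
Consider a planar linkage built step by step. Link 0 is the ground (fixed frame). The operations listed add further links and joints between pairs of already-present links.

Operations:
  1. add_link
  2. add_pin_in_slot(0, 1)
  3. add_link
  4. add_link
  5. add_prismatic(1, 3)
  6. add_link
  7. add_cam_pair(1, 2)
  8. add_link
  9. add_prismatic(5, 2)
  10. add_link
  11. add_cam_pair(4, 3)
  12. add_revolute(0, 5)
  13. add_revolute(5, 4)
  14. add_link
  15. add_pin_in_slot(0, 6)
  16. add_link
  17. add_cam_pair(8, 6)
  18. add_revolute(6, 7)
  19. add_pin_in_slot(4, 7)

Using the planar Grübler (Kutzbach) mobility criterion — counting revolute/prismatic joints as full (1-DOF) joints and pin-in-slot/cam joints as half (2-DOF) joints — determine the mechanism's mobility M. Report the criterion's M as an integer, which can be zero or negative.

ground; <1,0,0>
#1 <2,0,0>
PS:0↔1 J2 <2,0,1>
#2 <3,0,1>
#3 <4,0,1>
P:1↔3 J1 <4,1,1>
#4 <5,1,1>
C:1↔2 J2 <5,1,2>
#5 <6,1,2>
P:5↔2 J1 <6,2,2>
#6 <7,2,2>
C:4↔3 J2 <7,2,3>
R:0↔5 J1 <7,3,3>
R:5↔4 J1 <7,4,3>
#7 <8,4,3>
PS:0↔6 J2 <8,4,4>
#8 <9,4,4>
C:8↔6 J2 <9,4,5>
R:6↔7 J1 <9,5,5>
PS:4↔7 J2 <9,5,6>
3×8 − 2×5 − 1×6 = 8

M = 8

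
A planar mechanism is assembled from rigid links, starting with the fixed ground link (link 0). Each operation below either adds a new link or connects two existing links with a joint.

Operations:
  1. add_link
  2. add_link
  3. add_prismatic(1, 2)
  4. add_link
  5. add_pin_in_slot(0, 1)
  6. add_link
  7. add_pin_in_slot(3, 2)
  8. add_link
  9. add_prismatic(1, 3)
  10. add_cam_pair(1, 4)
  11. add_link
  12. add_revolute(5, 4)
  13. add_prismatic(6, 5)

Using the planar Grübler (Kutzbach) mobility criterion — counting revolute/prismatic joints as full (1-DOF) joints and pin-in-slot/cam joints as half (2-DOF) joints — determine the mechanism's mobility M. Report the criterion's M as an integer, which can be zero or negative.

M = 7

(L,J1,J2)=(1,0,0); link0 fixed
link1: (2,0,0)
link2: (3,0,0)
P 1-2 [J1]: (3,1,0)
link3: (4,1,0)
PS 0-1 [J2]: (4,1,1)
link4: (5,1,1)
PS 3-2 [J2]: (5,1,2)
link5: (6,1,2)
P 1-3 [J1]: (6,2,2)
C 1-4 [J2]: (6,2,3)
link6: (7,2,3)
R 5-4 [J1]: (7,3,3)
P 6-5 [J1]: (7,4,3)
Grübler: 3·6 − 2·4 − 3 = 7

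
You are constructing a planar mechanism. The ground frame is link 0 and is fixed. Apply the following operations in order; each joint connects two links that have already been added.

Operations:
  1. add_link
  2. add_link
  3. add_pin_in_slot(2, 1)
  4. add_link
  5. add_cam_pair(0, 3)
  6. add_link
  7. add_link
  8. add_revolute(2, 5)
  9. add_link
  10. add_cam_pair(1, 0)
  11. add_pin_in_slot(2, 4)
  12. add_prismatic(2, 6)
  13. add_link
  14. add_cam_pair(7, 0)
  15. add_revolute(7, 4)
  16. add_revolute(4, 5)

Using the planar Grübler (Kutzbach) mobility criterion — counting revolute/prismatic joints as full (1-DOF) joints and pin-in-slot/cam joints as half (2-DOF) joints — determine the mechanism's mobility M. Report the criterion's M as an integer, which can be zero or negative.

M = 8

[1;0;0] (link 0 is ground)
L+ [2;0;0]
L+ [3;0;0]
PS(2,1)∈J2 [3;0;1]
L+ [4;0;1]
C(0,3)∈J2 [4;0;2]
L+ [5;0;2]
L+ [6;0;2]
R(2,5)∈J1 [6;1;2]
L+ [7;1;2]
C(1,0)∈J2 [7;1;3]
PS(2,4)∈J2 [7;1;4]
P(2,6)∈J1 [7;2;4]
L+ [8;2;4]
C(7,0)∈J2 [8;2;5]
R(7,4)∈J1 [8;3;5]
R(4,5)∈J1 [8;4;5]
mobility = 21 − 8 − 5 = 8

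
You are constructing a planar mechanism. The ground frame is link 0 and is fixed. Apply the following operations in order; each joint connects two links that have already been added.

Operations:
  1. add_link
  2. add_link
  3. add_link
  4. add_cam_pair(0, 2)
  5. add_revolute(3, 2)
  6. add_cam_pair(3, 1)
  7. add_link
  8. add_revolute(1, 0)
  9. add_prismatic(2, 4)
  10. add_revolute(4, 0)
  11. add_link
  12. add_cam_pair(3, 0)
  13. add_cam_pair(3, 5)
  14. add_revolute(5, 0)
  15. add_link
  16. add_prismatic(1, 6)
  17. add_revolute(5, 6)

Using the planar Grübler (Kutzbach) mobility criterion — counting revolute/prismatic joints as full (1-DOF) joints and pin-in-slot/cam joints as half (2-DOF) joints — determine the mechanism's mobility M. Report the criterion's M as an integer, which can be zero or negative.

M = 0

(L,J1,J2)=(1,0,0); link0 fixed
link1: (2,0,0)
link2: (3,0,0)
link3: (4,0,0)
C 0-2 [J2]: (4,0,1)
R 3-2 [J1]: (4,1,1)
C 3-1 [J2]: (4,1,2)
link4: (5,1,2)
R 1-0 [J1]: (5,2,2)
P 2-4 [J1]: (5,3,2)
R 4-0 [J1]: (5,4,2)
link5: (6,4,2)
C 3-0 [J2]: (6,4,3)
C 3-5 [J2]: (6,4,4)
R 5-0 [J1]: (6,5,4)
link6: (7,5,4)
P 1-6 [J1]: (7,6,4)
R 5-6 [J1]: (7,7,4)
Grübler: 3·6 − 2·7 − 4 = 0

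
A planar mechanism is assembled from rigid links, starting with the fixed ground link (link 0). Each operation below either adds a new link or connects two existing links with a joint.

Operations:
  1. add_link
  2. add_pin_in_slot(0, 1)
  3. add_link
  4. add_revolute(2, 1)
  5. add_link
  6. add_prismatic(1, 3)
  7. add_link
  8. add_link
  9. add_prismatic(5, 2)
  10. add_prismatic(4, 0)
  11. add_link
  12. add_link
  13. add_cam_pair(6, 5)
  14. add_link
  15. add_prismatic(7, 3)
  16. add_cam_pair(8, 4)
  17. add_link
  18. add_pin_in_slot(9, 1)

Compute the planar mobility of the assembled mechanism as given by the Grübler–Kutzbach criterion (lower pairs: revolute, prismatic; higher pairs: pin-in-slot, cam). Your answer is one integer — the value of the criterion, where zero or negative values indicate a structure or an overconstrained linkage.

M = 13

ground; <1,0,0>
#1 <2,0,0>
PS:0↔1 J2 <2,0,1>
#2 <3,0,1>
R:2↔1 J1 <3,1,1>
#3 <4,1,1>
P:1↔3 J1 <4,2,1>
#4 <5,2,1>
#5 <6,2,1>
P:5↔2 J1 <6,3,1>
P:4↔0 J1 <6,4,1>
#6 <7,4,1>
#7 <8,4,1>
C:6↔5 J2 <8,4,2>
#8 <9,4,2>
P:7↔3 J1 <9,5,2>
C:8↔4 J2 <9,5,3>
#9 <10,5,3>
PS:9↔1 J2 <10,5,4>
3×9 − 2×5 − 1×4 = 13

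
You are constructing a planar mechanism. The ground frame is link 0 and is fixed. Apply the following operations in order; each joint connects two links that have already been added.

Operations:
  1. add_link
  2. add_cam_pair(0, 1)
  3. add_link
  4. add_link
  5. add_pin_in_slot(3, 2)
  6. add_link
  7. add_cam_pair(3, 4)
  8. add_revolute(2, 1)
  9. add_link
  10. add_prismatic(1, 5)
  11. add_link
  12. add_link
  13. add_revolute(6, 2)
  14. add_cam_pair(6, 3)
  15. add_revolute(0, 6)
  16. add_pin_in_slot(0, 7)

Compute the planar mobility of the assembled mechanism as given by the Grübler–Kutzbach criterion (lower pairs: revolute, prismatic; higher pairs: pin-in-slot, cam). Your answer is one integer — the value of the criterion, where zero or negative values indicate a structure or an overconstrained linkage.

M = 8

ground; <1,0,0>
#1 <2,0,0>
C:0↔1 J2 <2,0,1>
#2 <3,0,1>
#3 <4,0,1>
PS:3↔2 J2 <4,0,2>
#4 <5,0,2>
C:3↔4 J2 <5,0,3>
R:2↔1 J1 <5,1,3>
#5 <6,1,3>
P:1↔5 J1 <6,2,3>
#6 <7,2,3>
#7 <8,2,3>
R:6↔2 J1 <8,3,3>
C:6↔3 J2 <8,3,4>
R:0↔6 J1 <8,4,4>
PS:0↔7 J2 <8,4,5>
3×7 − 2×4 − 1×5 = 8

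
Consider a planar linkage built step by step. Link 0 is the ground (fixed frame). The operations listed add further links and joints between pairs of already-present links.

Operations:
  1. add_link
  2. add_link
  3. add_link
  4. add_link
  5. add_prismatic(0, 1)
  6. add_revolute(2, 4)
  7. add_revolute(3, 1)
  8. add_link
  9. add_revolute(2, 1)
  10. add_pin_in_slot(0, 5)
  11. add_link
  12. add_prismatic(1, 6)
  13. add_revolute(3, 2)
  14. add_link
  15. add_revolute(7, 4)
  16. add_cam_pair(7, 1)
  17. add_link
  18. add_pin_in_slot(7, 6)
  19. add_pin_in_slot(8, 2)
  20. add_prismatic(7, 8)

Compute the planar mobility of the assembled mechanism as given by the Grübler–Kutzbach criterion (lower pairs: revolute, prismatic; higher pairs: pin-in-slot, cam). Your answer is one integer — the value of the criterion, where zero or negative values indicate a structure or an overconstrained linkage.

(L,J1,J2)=(1,0,0); link0 fixed
link1: (2,0,0)
link2: (3,0,0)
link3: (4,0,0)
link4: (5,0,0)
P 0-1 [J1]: (5,1,0)
R 2-4 [J1]: (5,2,0)
R 3-1 [J1]: (5,3,0)
link5: (6,3,0)
R 2-1 [J1]: (6,4,0)
PS 0-5 [J2]: (6,4,1)
link6: (7,4,1)
P 1-6 [J1]: (7,5,1)
R 3-2 [J1]: (7,6,1)
link7: (8,6,1)
R 7-4 [J1]: (8,7,1)
C 7-1 [J2]: (8,7,2)
link8: (9,7,2)
PS 7-6 [J2]: (9,7,3)
PS 8-2 [J2]: (9,7,4)
P 7-8 [J1]: (9,8,4)
Grübler: 3·8 − 2·8 − 4 = 4

M = 4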